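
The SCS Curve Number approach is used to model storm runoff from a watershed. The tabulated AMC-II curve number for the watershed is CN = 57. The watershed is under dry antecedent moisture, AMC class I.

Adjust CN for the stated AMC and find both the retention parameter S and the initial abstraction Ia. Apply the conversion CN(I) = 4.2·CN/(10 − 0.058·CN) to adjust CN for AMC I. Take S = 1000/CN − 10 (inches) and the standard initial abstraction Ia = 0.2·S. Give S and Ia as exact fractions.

Adjust CN=57 to AMC I: 4.2·57/(10 − 0.058·57) → (1197/5) ÷ (3347/500) = 119700/3347 ≈ 35.763
S = 1000/(119700/3347) − 10 = 21500/1197 in ≈ 17.962 in
Initial abstraction Ia = S/5 = (21500/1197)/5 = 4300/1197 ≈ 3.592 in

S = 21500/1197 in ≈ 17.962 in; Ia = 4300/1197 in ≈ 3.592 in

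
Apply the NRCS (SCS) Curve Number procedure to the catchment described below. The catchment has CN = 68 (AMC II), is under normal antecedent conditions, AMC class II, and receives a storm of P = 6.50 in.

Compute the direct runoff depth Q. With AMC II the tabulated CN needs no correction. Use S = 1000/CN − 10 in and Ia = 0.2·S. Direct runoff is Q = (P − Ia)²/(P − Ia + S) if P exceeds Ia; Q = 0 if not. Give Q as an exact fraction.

Q = 35721/11866 in ≈ 3.010 in

Average conditions: CN = 68 (no AMC adjustment).
S = 1000/68 − 10 = 80/17 in ≈ 4.706 in
Ia = 0.2S: 0.2·4.706 = 0.941 in (exactly 16/17)
P − Ia = 6.500 − 0.941 = 189/34 ≈ 5.559 in (> 0, runoff occurs)
Q: (189/34)² ÷ (349/34) = 35721/11866 in (≈ 3.010 in)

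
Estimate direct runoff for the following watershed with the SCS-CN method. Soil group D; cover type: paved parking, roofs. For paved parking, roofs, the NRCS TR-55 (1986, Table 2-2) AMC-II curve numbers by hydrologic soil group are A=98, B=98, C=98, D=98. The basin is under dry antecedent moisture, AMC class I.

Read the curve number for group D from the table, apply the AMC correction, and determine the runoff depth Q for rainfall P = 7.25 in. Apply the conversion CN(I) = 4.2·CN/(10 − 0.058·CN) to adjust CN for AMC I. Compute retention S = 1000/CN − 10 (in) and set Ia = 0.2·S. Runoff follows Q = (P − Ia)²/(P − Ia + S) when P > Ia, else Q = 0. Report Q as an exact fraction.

Q = 866772481/129411156 in ≈ 6.698 in

NRCS table: paved parking, roofs, soil group D → CN(II) = 98
Dry (AMC I): CN(I) = 4.2·98/(10 − 0.058·98) = (2058/5)/(1079/250) = 102900/1079 ≈ 95.366
Max retention: S = 1000/(102900/1079) − 10 = 500/1029 in (≈ 0.486 in)
Ia = 0.2·(500/1029) = 100/1029 in ≈ 0.097 in
Since P=7.250 > Ia=0.097: effective rainfall P−Ia = 29441/4116 in
Q: (29441/4116)² ÷ (31441/4116) = 866772481/129411156 in (≈ 6.698 in)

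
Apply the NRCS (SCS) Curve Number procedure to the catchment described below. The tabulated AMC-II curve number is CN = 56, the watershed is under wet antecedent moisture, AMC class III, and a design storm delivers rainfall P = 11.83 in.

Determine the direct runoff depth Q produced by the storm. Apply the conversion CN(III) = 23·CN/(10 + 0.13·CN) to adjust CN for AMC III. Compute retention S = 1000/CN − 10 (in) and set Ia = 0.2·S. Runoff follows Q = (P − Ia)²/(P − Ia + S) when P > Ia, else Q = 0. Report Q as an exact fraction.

Q = 32206968369/3774854300 in ≈ 8.532 in

Wet (AMC III): CN(III) = 23·56/(10 + 0.13·56) = 1288/(432/25) = 4025/54 ≈ 74.537
Retention S: 1000/CN − 10 with CN=74.537 → S = 550/161 ≈ 3.416 in
Initial abstraction Ia = S/5 = (550/161)/5 = 110/161 ≈ 0.683 in
Since P=11.830 > Ia=0.683: effective rainfall P−Ia = 179463/16100 in
Q = (179463/16100)²/((179463/16100) + 550/161) = (32206968369/259210000)/(234463/16100) = 32206968369/3774854300 in ≈ 8.532 in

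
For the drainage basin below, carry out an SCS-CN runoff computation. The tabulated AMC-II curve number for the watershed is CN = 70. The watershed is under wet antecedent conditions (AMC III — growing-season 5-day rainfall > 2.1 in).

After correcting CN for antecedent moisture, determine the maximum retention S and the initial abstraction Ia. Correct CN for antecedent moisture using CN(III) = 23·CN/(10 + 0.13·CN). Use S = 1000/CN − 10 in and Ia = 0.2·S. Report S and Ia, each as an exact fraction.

Adjust CN=70 to AMC III: 23·70/(10 + 0.13·70) → 1610 ÷ (191/10) = 16100/191 ≈ 84.293
Max retention: S = 1000/(16100/191) − 10 = 300/161 in (≈ 1.863 in)
Initial abstraction Ia = S/5 = (300/161)/5 = 60/161 ≈ 0.373 in

S = 300/161 in ≈ 1.863 in; Ia = 60/161 in ≈ 0.373 in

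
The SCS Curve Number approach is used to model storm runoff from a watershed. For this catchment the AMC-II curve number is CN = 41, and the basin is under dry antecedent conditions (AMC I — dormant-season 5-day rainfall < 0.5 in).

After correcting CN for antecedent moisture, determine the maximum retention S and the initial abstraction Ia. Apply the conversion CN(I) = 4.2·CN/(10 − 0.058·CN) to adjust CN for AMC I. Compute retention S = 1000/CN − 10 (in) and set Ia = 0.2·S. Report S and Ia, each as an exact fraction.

CN(I) from CN(II)=41: (4.2·41)/(10 − 0.058·41) = 86100/3811 ≈ 22.592
Max retention: S = 1000/(86100/3811) − 10 = 29500/861 in (≈ 34.262 in)
Initial abstraction Ia = S/5 = (29500/861)/5 = 5900/861 ≈ 6.852 in

S = 29500/861 in ≈ 34.262 in; Ia = 5900/861 in ≈ 6.852 in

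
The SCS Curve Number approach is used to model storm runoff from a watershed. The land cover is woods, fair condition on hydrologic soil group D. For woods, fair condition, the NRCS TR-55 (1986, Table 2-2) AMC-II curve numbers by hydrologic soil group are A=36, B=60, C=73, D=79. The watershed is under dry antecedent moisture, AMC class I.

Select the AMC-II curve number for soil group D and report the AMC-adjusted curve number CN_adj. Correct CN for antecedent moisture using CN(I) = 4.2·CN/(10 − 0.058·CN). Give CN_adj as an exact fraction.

CN_adj = 7900/129 ≈ 61.240

NRCS table: woods, fair condition, soil group D → CN(II) = 79
Dry (AMC I): CN(I) = 4.2·79/(10 − 0.058·79) = (1659/5)/(2709/500) = 7900/129 ≈ 61.240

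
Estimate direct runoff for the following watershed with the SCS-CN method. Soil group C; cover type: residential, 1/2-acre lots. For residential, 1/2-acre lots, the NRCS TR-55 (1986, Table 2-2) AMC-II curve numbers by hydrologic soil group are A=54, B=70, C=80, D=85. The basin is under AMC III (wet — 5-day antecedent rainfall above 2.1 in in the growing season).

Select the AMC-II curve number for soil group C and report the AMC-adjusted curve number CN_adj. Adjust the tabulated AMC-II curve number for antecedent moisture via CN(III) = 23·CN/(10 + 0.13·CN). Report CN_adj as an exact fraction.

CN_adj = 4600/51 ≈ 90.196

NRCS table: residential, 1/2-acre lots, soil group C → CN(II) = 80
Adjust CN=80 to AMC III: 23·80/(10 + 0.13·80) → 1840 ÷ (102/5) = 4600/51 ≈ 90.196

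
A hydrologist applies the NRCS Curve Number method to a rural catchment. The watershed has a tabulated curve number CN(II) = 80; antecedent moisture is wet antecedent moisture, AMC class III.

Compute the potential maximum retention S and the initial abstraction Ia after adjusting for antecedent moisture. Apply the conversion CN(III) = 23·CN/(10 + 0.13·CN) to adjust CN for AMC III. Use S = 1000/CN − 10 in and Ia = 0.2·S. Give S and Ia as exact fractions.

S = 25/23 in ≈ 1.087 in; Ia = 5/23 in ≈ 0.217 in

Wet (AMC III): CN(III) = 23·80/(10 + 0.13·80) = 1840/(102/5) = 4600/51 ≈ 90.196
Retention S: 1000/CN − 10 with CN=90.196 → S = 25/23 ≈ 1.087 in
Ia = 0.2·(25/23) = 5/23 in ≈ 0.217 in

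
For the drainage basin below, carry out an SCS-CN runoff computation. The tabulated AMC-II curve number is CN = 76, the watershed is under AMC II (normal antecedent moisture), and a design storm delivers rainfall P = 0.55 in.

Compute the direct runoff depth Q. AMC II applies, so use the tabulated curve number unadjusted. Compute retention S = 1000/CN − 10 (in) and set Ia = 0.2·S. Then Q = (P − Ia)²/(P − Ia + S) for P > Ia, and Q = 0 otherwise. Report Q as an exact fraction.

Average conditions: CN = 76 (no AMC adjustment).
Max retention: S = 1000/76 − 10 = 60/19 in (≈ 3.158 in)
Initial abstraction Ia = S/5 = (60/19)/5 = 12/19 ≈ 0.632 in
P = 0.550 ≤ Ia = 0.632 in: entire storm abstracted, Q = 0.

Q = 0 in ≈ 0.000 in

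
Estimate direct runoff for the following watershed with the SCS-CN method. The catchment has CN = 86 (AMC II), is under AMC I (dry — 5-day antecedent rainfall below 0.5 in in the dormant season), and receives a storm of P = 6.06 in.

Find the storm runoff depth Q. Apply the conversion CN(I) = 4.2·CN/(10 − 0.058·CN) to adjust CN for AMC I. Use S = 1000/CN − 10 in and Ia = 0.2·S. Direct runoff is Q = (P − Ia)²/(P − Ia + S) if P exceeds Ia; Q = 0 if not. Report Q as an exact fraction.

Dry (AMC I): CN(I) = 4.2·86/(10 − 0.058·86) = (1806/5)/(1253/250) = 12900/179 ≈ 72.067
Retention S: 1000/CN − 10 with CN=72.067 → S = 500/129 ≈ 3.876 in
Ia = 0.2S: 0.2·3.876 = 0.775 in (exactly 100/129)
Excess rainfall: 6.060 − 0.775 = 5.285 in; P > Ia so Q > 0
Q: (34087/6450)² ÷ (59087/6450) = 1161923569/381111150 in (≈ 3.049 in)

Q = 1161923569/381111150 in ≈ 3.049 in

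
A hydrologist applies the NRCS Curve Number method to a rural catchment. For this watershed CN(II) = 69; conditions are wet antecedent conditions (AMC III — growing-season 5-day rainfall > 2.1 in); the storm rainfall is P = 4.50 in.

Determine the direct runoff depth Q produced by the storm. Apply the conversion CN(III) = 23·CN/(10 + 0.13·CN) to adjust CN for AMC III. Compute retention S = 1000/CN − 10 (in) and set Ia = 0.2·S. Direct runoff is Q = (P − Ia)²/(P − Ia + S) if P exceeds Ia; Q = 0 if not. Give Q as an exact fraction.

CN(III) from CN(II)=69: (23·69)/(10 + 0.13·69) = 158700/1897 ≈ 83.658
S = 1000/(158700/1897) − 10 = 3100/1587 in ≈ 1.953 in
Ia = 0.2·(3100/1587) = 620/1587 in ≈ 0.391 in
P − Ia = 4.500 − 0.391 = 13043/3174 ≈ 4.109 in (> 0, runoff occurs)
Runoff Q = (P−Ia)²/(P−Ia+S) = (4.109)²/(4.109+1.953) = 170119849/61077282 ≈ 2.785 in

Q = 170119849/61077282 in ≈ 2.785 in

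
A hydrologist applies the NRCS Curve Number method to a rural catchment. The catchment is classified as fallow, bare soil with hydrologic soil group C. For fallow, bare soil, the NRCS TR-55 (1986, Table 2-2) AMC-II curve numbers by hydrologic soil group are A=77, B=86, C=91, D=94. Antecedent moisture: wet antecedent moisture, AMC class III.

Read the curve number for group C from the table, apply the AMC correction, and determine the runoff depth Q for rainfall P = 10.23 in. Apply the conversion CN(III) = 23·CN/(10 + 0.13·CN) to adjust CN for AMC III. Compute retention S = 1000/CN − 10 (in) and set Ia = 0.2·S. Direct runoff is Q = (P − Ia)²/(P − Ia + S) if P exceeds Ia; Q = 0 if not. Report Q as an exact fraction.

Q = 1502573071107/154403330900 in ≈ 9.731 in

NRCS table: fallow, bare soil, soil group C → CN(II) = 91
Wet (AMC III): CN(III) = 23·91/(10 + 0.13·91) = 2093/(2183/100) = 209300/2183 ≈ 95.877
Retention S: 1000/CN − 10 with CN=95.877 → S = 900/2093 ≈ 0.430 in
Ia = 0.2S: 0.2·0.430 = 0.086 in (exactly 180/2093)
Excess rainfall: 10.230 − 0.086 = 10.144 in; P > Ia so Q > 0
Q: (2123139/209300)² ÷ (2213139/209300) = 1502573071107/154403330900 in (≈ 9.731 in)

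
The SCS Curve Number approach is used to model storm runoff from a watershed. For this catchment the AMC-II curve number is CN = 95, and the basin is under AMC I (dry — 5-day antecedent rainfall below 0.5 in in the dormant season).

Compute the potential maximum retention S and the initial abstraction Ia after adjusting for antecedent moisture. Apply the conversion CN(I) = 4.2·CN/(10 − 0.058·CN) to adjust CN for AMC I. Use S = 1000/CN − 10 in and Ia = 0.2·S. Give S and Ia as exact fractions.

S = 500/399 in ≈ 1.253 in; Ia = 100/399 in ≈ 0.251 in

Dry (AMC I): CN(I) = 4.2·95/(10 − 0.058·95) = 399/(449/100) = 39900/449 ≈ 88.864
S = 1000/(39900/449) − 10 = 500/399 in ≈ 1.253 in
Ia = 0.2·(500/399) = 100/399 in ≈ 0.251 in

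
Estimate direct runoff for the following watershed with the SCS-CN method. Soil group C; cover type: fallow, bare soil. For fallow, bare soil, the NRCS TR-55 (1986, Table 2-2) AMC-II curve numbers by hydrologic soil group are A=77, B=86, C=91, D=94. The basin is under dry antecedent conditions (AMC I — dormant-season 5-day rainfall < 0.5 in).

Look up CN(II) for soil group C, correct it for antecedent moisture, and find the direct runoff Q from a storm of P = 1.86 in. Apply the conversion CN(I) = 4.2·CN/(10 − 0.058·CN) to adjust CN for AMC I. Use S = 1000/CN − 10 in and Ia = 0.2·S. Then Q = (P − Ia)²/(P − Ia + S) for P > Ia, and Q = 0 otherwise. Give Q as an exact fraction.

NRCS table: fallow, bare soil, soil group C → CN(II) = 91
Dry (AMC I): CN(I) = 4.2·91/(10 − 0.058·91) = (1911/5)/(2361/500) = 63700/787 ≈ 80.940
Max retention: S = 1000/(63700/787) − 10 = 1500/637 in (≈ 2.355 in)
Initial abstraction Ia = S/5 = (1500/637)/5 = 300/637 ≈ 0.471 in
Excess rainfall: 1.860 − 0.471 = 1.389 in; P > Ia so Q > 0
Runoff Q = (P−Ia)²/(P−Ia+S) = (1.389)²/(1.389+2.355) = 217474009/421980650 ≈ 0.515 in

Q = 217474009/421980650 in ≈ 0.515 in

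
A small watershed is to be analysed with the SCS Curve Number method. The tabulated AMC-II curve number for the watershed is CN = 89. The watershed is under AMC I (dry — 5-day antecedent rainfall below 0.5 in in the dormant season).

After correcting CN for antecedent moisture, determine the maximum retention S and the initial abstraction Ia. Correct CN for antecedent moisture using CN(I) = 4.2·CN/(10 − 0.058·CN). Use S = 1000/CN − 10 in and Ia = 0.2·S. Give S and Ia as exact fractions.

S = 5500/1869 in ≈ 2.943 in; Ia = 1100/1869 in ≈ 0.589 in

Dry (AMC I): CN(I) = 4.2·89/(10 − 0.058·89) = (1869/5)/(2419/500) = 186900/2419 ≈ 77.263
S = 1000/(186900/2419) − 10 = 5500/1869 in ≈ 2.943 in
Ia = 0.2·(5500/1869) = 1100/1869 in ≈ 0.589 in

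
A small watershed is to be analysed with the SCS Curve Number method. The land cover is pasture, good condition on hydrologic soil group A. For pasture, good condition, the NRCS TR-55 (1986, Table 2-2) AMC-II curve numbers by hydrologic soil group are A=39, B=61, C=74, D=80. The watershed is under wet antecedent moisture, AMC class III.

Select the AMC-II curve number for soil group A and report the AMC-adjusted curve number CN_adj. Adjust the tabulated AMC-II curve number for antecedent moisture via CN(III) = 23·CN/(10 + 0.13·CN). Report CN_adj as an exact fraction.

NRCS table: pasture, good condition, soil group A → CN(II) = 39
CN(III) from CN(II)=39: (23·39)/(10 + 0.13·39) = 89700/1507 ≈ 59.522

CN_adj = 89700/1507 ≈ 59.522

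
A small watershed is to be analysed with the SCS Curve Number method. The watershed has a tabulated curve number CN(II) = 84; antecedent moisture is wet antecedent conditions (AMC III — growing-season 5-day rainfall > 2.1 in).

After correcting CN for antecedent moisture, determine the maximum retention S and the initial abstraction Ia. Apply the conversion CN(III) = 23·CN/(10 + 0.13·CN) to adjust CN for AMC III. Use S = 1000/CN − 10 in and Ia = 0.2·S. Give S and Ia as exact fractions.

Wet (AMC III): CN(III) = 23·84/(10 + 0.13·84) = 1932/(523/25) = 48300/523 ≈ 92.352
Max retention: S = 1000/(48300/523) − 10 = 400/483 in (≈ 0.828 in)
Initial abstraction Ia = S/5 = (400/483)/5 = 80/483 ≈ 0.166 in

S = 400/483 in ≈ 0.828 in; Ia = 80/483 in ≈ 0.166 in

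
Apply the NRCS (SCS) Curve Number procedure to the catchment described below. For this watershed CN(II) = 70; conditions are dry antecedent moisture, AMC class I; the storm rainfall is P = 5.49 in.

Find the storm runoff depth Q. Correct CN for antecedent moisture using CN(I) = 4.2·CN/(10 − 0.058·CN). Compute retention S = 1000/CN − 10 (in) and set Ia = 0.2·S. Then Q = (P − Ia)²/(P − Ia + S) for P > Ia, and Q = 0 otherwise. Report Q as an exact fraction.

Adjust CN=70 to AMC I: 4.2·70/(10 − 0.058·70) → 294 ÷ (297/50) = 4900/99 ≈ 49.495
Max retention: S = 1000/(4900/99) − 10 = 500/49 in (≈ 10.204 in)
Initial abstraction Ia = S/5 = (500/49)/5 = 100/49 ≈ 2.041 in
Excess rainfall: 5.490 − 2.041 = 3.449 in; P > Ia so Q > 0
Q = (16901/4900)²/((16901/4900) + 500/49) = (285643801/24010000)/(66901/4900) = 285643801/327814900 in ≈ 0.871 in

Q = 285643801/327814900 in ≈ 0.871 in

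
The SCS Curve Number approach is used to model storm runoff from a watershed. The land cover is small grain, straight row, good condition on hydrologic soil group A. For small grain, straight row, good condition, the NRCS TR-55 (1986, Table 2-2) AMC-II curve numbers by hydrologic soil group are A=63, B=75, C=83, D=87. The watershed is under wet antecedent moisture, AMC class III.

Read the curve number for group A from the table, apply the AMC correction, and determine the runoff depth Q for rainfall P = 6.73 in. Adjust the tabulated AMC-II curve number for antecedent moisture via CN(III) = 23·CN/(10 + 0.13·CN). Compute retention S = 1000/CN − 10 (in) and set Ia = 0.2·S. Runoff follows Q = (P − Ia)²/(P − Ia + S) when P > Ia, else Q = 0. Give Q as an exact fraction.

Q = 812119985329/184193547300 in ≈ 4.409 in

NRCS table: small grain, straight row, good condition, soil group A → CN(II) = 63
Adjust CN=63 to AMC III: 23·63/(10 + 0.13·63) → 1449 ÷ (1819/100) = 144900/1819 ≈ 79.659
Retention S: 1000/CN − 10 with CN=79.659 → S = 3700/1449 ≈ 2.553 in
Ia = 0.2S: 0.2·2.553 = 0.511 in (exactly 740/1449)
P − Ia = 6.730 − 0.511 = 901177/144900 ≈ 6.219 in (> 0, runoff occurs)
Q = (901177/144900)²/((901177/144900) + 3700/1449) = (812119985329/20996010000)/(1271177/144900) = 812119985329/184193547300 in ≈ 4.409 in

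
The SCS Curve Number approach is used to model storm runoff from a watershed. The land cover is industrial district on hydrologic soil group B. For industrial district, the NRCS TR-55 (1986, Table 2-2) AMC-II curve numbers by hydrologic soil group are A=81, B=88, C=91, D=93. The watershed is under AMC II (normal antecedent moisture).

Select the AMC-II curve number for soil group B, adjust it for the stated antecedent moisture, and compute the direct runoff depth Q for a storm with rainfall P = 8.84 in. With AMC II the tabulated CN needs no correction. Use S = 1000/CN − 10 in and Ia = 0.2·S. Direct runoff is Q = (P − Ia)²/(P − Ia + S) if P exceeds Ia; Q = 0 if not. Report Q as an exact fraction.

NRCS table: industrial district, soil group B → CN(II) = 88
CN(II) = 88; AMC II needs no correction.
Max retention: S = 1000/88 − 10 = 15/11 in (≈ 1.364 in)
Ia = 0.2S: 0.2·1.364 = 0.273 in (exactly 3/11)
Since P=8.840 > Ia=0.273: effective rainfall P−Ia = 2356/275 in
Runoff Q = (P−Ia)²/(P−Ia+S) = (8.567)²/(8.567+1.364) = 5550736/751025 ≈ 7.391 in

Q = 5550736/751025 in ≈ 7.391 in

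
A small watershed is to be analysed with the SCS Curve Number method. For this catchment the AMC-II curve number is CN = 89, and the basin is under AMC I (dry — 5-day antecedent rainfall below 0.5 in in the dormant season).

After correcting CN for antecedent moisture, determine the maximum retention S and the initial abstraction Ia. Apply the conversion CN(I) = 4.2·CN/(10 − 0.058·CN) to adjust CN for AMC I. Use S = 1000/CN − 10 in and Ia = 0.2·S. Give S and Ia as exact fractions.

S = 5500/1869 in ≈ 2.943 in; Ia = 1100/1869 in ≈ 0.589 in

CN(I) from CN(II)=89: (4.2·89)/(10 − 0.058·89) = 186900/2419 ≈ 77.263
S = 1000/(186900/2419) − 10 = 5500/1869 in ≈ 2.943 in
Initial abstraction Ia = S/5 = (5500/1869)/5 = 1100/1869 ≈ 0.589 in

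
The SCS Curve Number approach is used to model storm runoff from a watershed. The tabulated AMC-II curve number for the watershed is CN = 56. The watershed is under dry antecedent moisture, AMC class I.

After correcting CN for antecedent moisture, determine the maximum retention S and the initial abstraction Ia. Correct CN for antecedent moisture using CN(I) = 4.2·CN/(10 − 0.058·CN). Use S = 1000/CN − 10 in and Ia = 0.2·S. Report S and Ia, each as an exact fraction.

S = 2750/147 in ≈ 18.707 in; Ia = 550/147 in ≈ 3.741 in

Adjust CN=56 to AMC I: 4.2·56/(10 − 0.058·56) → (1176/5) ÷ (844/125) = 7350/211 ≈ 34.834
S = 1000/(7350/211) − 10 = 2750/147 in ≈ 18.707 in
Initial abstraction Ia = S/5 = (2750/147)/5 = 550/147 ≈ 3.741 in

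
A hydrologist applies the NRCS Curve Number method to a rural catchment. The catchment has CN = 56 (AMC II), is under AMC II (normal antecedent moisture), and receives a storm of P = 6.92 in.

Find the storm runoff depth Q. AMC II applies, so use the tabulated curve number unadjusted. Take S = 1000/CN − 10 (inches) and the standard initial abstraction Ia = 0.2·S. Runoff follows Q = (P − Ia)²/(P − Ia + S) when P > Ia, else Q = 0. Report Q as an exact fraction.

CN(II) = 56; AMC II needs no correction.
Max retention: S = 1000/56 − 10 = 55/7 in (≈ 7.857 in)
Initial abstraction Ia = S/5 = (55/7)/5 = 11/7 ≈ 1.571 in
Since P=6.920 > Ia=1.571: effective rainfall P−Ia = 936/175 in
Q: (936/175)² ÷ (2311/175) = 876096/404425 in (≈ 2.166 in)

Q = 876096/404425 in ≈ 2.166 in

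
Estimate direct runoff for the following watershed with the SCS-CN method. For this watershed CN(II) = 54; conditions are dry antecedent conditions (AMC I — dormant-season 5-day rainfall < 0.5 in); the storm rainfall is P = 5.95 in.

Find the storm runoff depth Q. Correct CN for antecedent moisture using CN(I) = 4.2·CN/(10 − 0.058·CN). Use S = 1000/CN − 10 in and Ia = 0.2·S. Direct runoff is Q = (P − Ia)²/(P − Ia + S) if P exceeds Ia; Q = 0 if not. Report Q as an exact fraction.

Adjust CN=54 to AMC I: 4.2·54/(10 − 0.058·54) → (1134/5) ÷ (1717/250) = 56700/1717 ≈ 33.023
Retention S: 1000/CN − 10 with CN=33.023 → S = 11500/567 ≈ 20.282 in
Ia = 0.2·(11500/567) = 2300/567 in ≈ 4.056 in
Since P=5.950 > Ia=4.056: effective rainfall P−Ia = 21473/11340 in
Runoff Q = (P−Ia)²/(P−Ia+S) = (1.894)²/(1.894+20.282) = 461089729/2851703820 ≈ 0.162 in

Q = 461089729/2851703820 in ≈ 0.162 in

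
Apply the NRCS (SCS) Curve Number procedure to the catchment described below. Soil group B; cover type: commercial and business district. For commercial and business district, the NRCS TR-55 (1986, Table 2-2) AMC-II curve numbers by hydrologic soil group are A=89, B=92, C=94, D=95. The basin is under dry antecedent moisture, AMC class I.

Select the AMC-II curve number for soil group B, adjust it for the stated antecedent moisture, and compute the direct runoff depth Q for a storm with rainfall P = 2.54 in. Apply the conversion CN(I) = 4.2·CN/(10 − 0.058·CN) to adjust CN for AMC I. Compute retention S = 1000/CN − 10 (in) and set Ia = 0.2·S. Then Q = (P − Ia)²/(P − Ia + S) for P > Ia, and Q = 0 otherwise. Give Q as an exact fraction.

NRCS table: commercial and business district, soil group B → CN(II) = 92
Adjust CN=92 to AMC I: 4.2·92/(10 − 0.058·92) → (1932/5) ÷ (583/125) = 48300/583 ≈ 82.847
S = 1000/(48300/583) − 10 = 1000/483 in ≈ 2.070 in
Ia = 0.2S: 0.2·2.070 = 0.414 in (exactly 200/483)
Since P=2.540 > Ia=0.414: effective rainfall P−Ia = 51341/24150 in
Q: (51341/24150)² ÷ (101341/24150) = 2635898281/2447385150 in (≈ 1.077 in)

Q = 2635898281/2447385150 in ≈ 1.077 in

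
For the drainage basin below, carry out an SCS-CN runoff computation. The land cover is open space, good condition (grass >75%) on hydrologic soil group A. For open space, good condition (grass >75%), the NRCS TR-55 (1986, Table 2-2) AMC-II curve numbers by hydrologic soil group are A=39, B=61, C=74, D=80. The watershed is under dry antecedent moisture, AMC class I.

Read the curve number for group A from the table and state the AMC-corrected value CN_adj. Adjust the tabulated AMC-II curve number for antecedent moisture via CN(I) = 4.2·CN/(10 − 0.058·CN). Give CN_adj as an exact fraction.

CN_adj = 81900/3869 ≈ 21.168

NRCS table: open space, good condition (grass >75%), soil group A → CN(II) = 39
Adjust CN=39 to AMC I: 4.2·39/(10 − 0.058·39) → (819/5) ÷ (3869/500) = 81900/3869 ≈ 21.168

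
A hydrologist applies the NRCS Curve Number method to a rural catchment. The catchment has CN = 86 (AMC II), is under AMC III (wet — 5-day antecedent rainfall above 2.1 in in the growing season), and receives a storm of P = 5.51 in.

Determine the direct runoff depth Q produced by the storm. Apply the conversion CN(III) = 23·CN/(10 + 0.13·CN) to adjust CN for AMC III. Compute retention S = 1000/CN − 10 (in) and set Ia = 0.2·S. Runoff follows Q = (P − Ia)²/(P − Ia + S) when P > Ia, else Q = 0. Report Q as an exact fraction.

Wet (AMC III): CN(III) = 23·86/(10 + 0.13·86) = 1978/(1059/50) = 98900/1059 ≈ 93.390
Max retention: S = 1000/(98900/1059) − 10 = 700/989 in (≈ 0.708 in)
Initial abstraction Ia = S/5 = (700/989)/5 = 140/989 ≈ 0.142 in
Excess rainfall: 5.510 − 0.142 = 5.368 in; P > Ia so Q > 0
Runoff Q = (P−Ia)²/(P−Ia+S) = (5.368)²/(5.368+0.708) = 281896221721/59432867100 ≈ 4.743 in

Q = 281896221721/59432867100 in ≈ 4.743 in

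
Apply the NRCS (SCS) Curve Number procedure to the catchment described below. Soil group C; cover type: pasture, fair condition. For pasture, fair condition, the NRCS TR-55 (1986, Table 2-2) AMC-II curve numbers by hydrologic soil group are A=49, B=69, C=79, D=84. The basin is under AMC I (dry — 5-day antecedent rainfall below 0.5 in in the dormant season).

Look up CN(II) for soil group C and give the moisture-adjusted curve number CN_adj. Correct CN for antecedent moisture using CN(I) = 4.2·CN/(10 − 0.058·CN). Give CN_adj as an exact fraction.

CN_adj = 7900/129 ≈ 61.240

NRCS table: pasture, fair condition, soil group C → CN(II) = 79
Dry (AMC I): CN(I) = 4.2·79/(10 − 0.058·79) = (1659/5)/(2709/500) = 7900/129 ≈ 61.240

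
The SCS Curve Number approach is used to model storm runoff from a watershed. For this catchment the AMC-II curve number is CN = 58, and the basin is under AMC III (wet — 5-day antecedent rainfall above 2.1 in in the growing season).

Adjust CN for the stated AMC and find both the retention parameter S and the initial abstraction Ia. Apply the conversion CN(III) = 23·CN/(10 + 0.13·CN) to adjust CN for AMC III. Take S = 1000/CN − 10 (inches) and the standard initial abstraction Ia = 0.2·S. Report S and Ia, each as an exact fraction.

S = 2100/667 in ≈ 3.148 in; Ia = 420/667 in ≈ 0.630 in

Adjust CN=58 to AMC III: 23·58/(10 + 0.13·58) → 1334 ÷ (877/50) = 66700/877 ≈ 76.055
Retention S: 1000/CN − 10 with CN=76.055 → S = 2100/667 ≈ 3.148 in
Ia = 0.2S: 0.2·3.148 = 0.630 in (exactly 420/667)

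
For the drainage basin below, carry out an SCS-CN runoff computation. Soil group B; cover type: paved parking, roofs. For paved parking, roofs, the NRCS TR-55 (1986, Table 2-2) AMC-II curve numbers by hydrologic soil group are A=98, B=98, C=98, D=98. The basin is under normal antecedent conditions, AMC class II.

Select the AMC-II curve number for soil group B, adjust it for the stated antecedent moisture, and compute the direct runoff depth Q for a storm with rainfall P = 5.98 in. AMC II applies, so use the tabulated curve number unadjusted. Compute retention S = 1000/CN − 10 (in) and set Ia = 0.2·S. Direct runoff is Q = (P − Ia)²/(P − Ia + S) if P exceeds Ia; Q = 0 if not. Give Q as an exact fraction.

NRCS table: paved parking, roofs, soil group B → CN(II) = 98
CN(II) = 98; AMC II needs no correction.
S = 1000/98 − 10 = 10/49 in ≈ 0.204 in
Ia = 0.2S: 0.2·0.204 = 0.041 in (exactly 2/49)
Excess rainfall: 5.980 − 0.041 = 5.939 in; P > Ia so Q > 0
Runoff Q = (P−Ia)²/(P−Ia+S) = (5.939)²/(5.939+0.204) = 211731601/36874950 ≈ 5.742 in

Q = 211731601/36874950 in ≈ 5.742 in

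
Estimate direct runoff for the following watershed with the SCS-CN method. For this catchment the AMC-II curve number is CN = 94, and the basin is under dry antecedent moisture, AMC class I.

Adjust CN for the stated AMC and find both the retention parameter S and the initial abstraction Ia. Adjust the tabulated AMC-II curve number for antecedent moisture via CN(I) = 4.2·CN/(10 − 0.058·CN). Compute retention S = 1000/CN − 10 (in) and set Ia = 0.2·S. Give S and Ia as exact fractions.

S = 500/329 in ≈ 1.520 in; Ia = 100/329 in ≈ 0.304 in

Dry (AMC I): CN(I) = 4.2·94/(10 − 0.058·94) = (1974/5)/(1137/250) = 32900/379 ≈ 86.807
Retention S: 1000/CN − 10 with CN=86.807 → S = 500/329 ≈ 1.520 in
Ia = 0.2S: 0.2·1.520 = 0.304 in (exactly 100/329)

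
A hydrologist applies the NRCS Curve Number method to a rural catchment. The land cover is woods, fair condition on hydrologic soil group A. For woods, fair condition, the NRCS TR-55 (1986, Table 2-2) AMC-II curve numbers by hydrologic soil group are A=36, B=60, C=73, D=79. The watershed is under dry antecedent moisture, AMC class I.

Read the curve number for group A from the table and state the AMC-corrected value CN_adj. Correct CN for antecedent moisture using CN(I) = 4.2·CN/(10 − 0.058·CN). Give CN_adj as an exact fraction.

NRCS table: woods, fair condition, soil group A → CN(II) = 36
Adjust CN=36 to AMC I: 4.2·36/(10 − 0.058·36) → (756/5) ÷ (989/125) = 18900/989 ≈ 19.110

CN_adj = 18900/989 ≈ 19.110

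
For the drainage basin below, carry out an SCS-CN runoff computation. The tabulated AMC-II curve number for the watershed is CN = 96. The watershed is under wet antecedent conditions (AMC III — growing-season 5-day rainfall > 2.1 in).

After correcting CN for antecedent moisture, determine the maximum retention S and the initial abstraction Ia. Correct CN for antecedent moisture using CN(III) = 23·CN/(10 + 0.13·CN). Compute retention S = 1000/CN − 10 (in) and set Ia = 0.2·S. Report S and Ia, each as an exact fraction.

CN(III) from CN(II)=96: (23·96)/(10 + 0.13·96) = 27600/281 ≈ 98.221
Max retention: S = 1000/(27600/281) − 10 = 25/138 in (≈ 0.181 in)
Ia = 0.2S: 0.2·0.181 = 0.036 in (exactly 5/138)

S = 25/138 in ≈ 0.181 in; Ia = 5/138 in ≈ 0.036 in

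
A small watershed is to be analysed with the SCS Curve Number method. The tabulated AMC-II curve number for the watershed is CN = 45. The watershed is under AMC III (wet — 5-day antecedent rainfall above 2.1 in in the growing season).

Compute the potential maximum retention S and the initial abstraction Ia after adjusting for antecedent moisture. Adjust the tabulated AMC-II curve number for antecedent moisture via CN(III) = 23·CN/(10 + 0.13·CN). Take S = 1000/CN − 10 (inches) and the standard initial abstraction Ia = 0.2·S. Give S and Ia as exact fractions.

S = 1100/207 in ≈ 5.314 in; Ia = 220/207 in ≈ 1.063 in

Adjust CN=45 to AMC III: 23·45/(10 + 0.13·45) → 1035 ÷ (317/20) = 20700/317 ≈ 65.300
Retention S: 1000/CN − 10 with CN=65.300 → S = 1100/207 ≈ 5.314 in
Ia = 0.2S: 0.2·5.314 = 1.063 in (exactly 220/207)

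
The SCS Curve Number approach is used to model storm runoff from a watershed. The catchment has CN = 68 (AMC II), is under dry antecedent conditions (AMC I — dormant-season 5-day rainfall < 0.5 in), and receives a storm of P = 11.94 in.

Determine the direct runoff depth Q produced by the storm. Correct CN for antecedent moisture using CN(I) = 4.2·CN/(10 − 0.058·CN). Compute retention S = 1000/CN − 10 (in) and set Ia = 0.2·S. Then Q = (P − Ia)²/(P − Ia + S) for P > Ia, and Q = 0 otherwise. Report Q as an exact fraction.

Q = 29973650641/6660352650 in ≈ 4.500 in

CN(I) from CN(II)=68: (4.2·68)/(10 − 0.058·68) = 35700/757 ≈ 47.160
S = 1000/(35700/757) − 10 = 4000/357 in ≈ 11.204 in
Ia = 0.2S: 0.2·11.204 = 2.241 in (exactly 800/357)
Since P=11.940 > Ia=2.241: effective rainfall P−Ia = 173129/17850 in
Q = (173129/17850)²/((173129/17850) + 4000/357) = (29973650641/318622500)/(373129/17850) = 29973650641/6660352650 in ≈ 4.500 in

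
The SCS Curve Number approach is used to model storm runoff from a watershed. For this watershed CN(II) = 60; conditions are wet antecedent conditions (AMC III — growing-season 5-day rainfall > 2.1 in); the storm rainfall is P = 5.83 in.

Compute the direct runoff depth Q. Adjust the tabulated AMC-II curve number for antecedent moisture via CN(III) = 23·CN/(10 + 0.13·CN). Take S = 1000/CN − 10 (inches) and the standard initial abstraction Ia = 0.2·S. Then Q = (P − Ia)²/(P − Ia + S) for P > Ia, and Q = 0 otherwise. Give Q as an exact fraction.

Q = 1312395529/387966300 in ≈ 3.383 in

Adjust CN=60 to AMC III: 23·60/(10 + 0.13·60) → 1380 ÷ (89/5) = 6900/89 ≈ 77.528
Retention S: 1000/CN − 10 with CN=77.528 → S = 200/69 ≈ 2.899 in
Initial abstraction Ia = S/5 = (200/69)/5 = 40/69 ≈ 0.580 in
P − Ia = 5.830 − 0.580 = 36227/6900 ≈ 5.250 in (> 0, runoff occurs)
Runoff Q = (P−Ia)²/(P−Ia+S) = (5.250)²/(5.250+2.899) = 1312395529/387966300 ≈ 3.383 in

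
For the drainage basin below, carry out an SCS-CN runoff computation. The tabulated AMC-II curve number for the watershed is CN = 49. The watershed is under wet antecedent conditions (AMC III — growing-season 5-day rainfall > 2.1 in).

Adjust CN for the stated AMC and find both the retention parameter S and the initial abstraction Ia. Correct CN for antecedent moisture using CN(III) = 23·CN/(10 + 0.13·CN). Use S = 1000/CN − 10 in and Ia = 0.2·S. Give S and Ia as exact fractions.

S = 5100/1127 in ≈ 4.525 in; Ia = 1020/1127 in ≈ 0.905 in

Wet (AMC III): CN(III) = 23·49/(10 + 0.13·49) = 1127/(1637/100) = 112700/1637 ≈ 68.845
Max retention: S = 1000/(112700/1637) − 10 = 5100/1127 in (≈ 4.525 in)
Initial abstraction Ia = S/5 = (5100/1127)/5 = 1020/1127 ≈ 0.905 in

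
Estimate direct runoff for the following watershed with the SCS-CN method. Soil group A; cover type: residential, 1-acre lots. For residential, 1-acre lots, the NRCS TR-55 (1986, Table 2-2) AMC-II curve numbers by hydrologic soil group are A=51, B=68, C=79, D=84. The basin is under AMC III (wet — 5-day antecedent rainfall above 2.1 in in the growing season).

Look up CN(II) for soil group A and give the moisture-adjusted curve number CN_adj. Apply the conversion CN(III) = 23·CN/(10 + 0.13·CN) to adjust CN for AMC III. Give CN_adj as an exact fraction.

NRCS table: residential, 1-acre lots, soil group A → CN(II) = 51
Adjust CN=51 to AMC III: 23·51/(10 + 0.13·51) → 1173 ÷ (1663/100) = 117300/1663 ≈ 70.535

CN_adj = 117300/1663 ≈ 70.535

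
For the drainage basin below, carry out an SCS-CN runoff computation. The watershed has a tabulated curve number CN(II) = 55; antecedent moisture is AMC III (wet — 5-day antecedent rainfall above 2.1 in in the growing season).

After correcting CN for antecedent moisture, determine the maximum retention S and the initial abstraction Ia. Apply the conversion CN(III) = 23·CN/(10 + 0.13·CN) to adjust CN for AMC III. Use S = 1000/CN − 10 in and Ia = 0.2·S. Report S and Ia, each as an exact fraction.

S = 900/253 in ≈ 3.557 in; Ia = 180/253 in ≈ 0.711 in

Adjust CN=55 to AMC III: 23·55/(10 + 0.13·55) → 1265 ÷ (343/20) = 25300/343 ≈ 73.761
S = 1000/(25300/343) − 10 = 900/253 in ≈ 3.557 in
Ia = 0.2S: 0.2·3.557 = 0.711 in (exactly 180/253)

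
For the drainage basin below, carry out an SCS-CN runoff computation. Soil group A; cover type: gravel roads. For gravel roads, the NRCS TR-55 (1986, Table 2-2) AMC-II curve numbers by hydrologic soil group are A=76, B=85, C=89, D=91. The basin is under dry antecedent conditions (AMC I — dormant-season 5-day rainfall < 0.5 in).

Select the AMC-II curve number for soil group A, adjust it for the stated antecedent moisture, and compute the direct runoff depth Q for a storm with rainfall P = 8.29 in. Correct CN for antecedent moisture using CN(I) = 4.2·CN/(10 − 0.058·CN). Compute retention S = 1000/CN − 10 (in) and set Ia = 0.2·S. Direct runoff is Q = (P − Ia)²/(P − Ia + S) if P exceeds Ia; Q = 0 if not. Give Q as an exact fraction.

Q = 8146326049/2530418100 in ≈ 3.219 in

NRCS table: gravel roads, soil group A → CN(II) = 76
Dry (AMC I): CN(I) = 4.2·76/(10 − 0.058·76) = (1596/5)/(699/125) = 13300/233 ≈ 57.082
S = 1000/(13300/233) − 10 = 1000/133 in ≈ 7.519 in
Ia = 0.2S: 0.2·7.519 = 1.504 in (exactly 200/133)
P − Ia = 8.290 − 1.504 = 90257/13300 ≈ 6.786 in (> 0, runoff occurs)
Q = (90257/13300)²/((90257/13300) + 1000/133) = (8146326049/176890000)/(190257/13300) = 8146326049/2530418100 in ≈ 3.219 in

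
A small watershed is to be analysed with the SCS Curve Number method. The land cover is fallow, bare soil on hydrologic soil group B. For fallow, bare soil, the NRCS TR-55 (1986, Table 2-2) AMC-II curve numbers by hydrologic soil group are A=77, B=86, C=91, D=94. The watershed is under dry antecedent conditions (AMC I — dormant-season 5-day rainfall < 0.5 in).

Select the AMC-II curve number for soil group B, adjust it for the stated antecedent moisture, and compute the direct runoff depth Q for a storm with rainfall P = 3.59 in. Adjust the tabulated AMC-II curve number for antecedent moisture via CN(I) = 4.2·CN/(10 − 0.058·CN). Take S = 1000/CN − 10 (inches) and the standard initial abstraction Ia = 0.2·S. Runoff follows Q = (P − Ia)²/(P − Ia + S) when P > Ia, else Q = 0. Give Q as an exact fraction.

NRCS table: fallow, bare soil, soil group B → CN(II) = 86
CN(I) from CN(II)=86: (4.2·86)/(10 − 0.058·86) = 12900/179 ≈ 72.067
Retention S: 1000/CN − 10 with CN=72.067 → S = 500/129 ≈ 3.876 in
Ia = 0.2·(500/129) = 100/129 in ≈ 0.775 in
Since P=3.590 > Ia=0.775: effective rainfall P−Ia = 36311/12900 in
Q = (36311/12900)²/((36311/12900) + 500/129) = (1318488721/166410000)/(86311/12900) = 1318488721/1113411900 in ≈ 1.184 in

Q = 1318488721/1113411900 in ≈ 1.184 in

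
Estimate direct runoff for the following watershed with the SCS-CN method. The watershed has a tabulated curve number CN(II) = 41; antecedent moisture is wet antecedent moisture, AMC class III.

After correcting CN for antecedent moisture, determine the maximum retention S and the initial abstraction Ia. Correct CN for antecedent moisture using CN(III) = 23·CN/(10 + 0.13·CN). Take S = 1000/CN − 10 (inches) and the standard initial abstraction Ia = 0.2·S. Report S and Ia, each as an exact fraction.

Wet (AMC III): CN(III) = 23·41/(10 + 0.13·41) = 943/(1533/100) = 94300/1533 ≈ 61.513
Max retention: S = 1000/(94300/1533) − 10 = 5900/943 in (≈ 6.257 in)
Ia = 0.2·(5900/943) = 1180/943 in ≈ 1.251 in

S = 5900/943 in ≈ 6.257 in; Ia = 1180/943 in ≈ 1.251 in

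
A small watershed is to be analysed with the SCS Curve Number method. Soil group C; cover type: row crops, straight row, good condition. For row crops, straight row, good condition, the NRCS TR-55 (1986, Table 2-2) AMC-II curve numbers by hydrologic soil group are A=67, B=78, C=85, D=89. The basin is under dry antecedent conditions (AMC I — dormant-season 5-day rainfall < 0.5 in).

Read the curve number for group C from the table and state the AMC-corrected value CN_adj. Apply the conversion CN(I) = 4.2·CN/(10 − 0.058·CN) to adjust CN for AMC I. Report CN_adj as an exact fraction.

CN_adj = 11900/169 ≈ 70.414

NRCS table: row crops, straight row, good condition, soil group C → CN(II) = 85
CN(I) from CN(II)=85: (4.2·85)/(10 − 0.058·85) = 11900/169 ≈ 70.414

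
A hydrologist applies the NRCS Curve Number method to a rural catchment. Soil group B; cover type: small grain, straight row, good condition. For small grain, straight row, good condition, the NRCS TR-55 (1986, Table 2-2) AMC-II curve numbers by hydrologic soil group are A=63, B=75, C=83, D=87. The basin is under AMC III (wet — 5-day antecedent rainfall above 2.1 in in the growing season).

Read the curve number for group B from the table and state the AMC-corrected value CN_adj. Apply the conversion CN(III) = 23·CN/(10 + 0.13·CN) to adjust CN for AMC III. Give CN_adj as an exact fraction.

NRCS table: small grain, straight row, good condition, soil group B → CN(II) = 75
CN(III) from CN(II)=75: (23·75)/(10 + 0.13·75) = 6900/79 ≈ 87.342

CN_adj = 6900/79 ≈ 87.342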